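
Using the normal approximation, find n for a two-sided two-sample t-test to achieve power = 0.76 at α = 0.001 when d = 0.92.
n = 38 per group

Sample size formula (two-sample t-test, normal approximation):
n = 2 · ((z_{α/2} + z_β) / d)²

z_{α/2} = 3.291 (for α = 0.001, two-sided)
z_β = 0.706 (for power = 0.76)
d = 0.92

n = 2 · ((3.291 + 0.706) / 0.92)²
n = 2 · (4.345)²
n ≈ 37.76
Round up to the next whole number: n = 38 per group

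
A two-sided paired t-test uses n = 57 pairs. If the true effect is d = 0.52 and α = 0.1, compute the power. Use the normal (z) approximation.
Power ≈ 0.99

Power calculation (paired t-test, normal approximation):
z_β = d · √n - z_{α/2}
z_β = 0.52 · √57 - 1.645
z_β = 0.52 · 7.550 - 1.645
z_β = 2.281

Power = Φ(z_β) = Φ(2.281) ≈ 0.989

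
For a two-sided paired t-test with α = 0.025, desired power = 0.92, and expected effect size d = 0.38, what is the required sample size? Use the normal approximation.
n = 93 pairs

Sample size formula (paired t-test, normal approximation):
n = ((z_{α/2} + z_β) / d)²

z_{α/2} = 2.241 (for α = 0.025, two-sided)
z_β = 1.405 (for power = 0.92)
d = 0.38

n = ((2.241 + 1.405) / 0.38)²
n = (9.595)²
n ≈ 92.06
Round up to the next whole number: n = 93 pairs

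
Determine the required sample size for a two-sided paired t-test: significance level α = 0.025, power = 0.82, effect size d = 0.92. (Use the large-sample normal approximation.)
n = 12 pairs

Sample size formula (paired t-test, normal approximation):
n = ((z_{α/2} + z_β) / d)²

z_{α/2} = 2.241 (for α = 0.025, two-sided)
z_β = 0.915 (for power = 0.82)
d = 0.92

n = ((2.241 + 0.915) / 0.92)²
n = (3.430)²
n ≈ 11.76
Round up to the next whole number: n = 12 pairs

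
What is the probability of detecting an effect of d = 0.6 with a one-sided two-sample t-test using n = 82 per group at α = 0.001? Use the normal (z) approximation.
Power ≈ 0.77

Power calculation (two-sample t-test, normal approximation):
z_β = d · √(n/2) - z_α
z_β = 0.6 · √(82/2) - 3.090
z_β = 0.6 · 6.403 - 3.090
z_β = 0.752

Power = Φ(z_β) = Φ(0.752) ≈ 0.774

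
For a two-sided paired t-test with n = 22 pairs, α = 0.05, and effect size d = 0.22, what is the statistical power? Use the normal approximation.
Power ≈ 0.18

Power calculation (paired t-test, normal approximation):
z_β = d · √n - z_{α/2}
z_β = 0.22 · √22 - 1.960
z_β = 0.22 · 4.690 - 1.960
z_β = -0.928

Power = Φ(z_β) = Φ(-0.928) ≈ 0.177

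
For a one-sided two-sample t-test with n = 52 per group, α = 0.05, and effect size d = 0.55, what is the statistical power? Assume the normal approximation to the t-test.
Power ≈ 0.88

Power calculation (two-sample t-test, normal approximation):
z_β = d · √(n/2) - z_α
z_β = 0.55 · √(52/2) - 1.645
z_β = 0.55 · 5.099 - 1.645
z_β = 1.160

Power = Φ(z_β) = Φ(1.160) ≈ 0.877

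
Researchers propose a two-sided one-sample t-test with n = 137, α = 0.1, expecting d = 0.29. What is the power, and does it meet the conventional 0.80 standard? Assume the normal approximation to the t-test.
Power ≈ 0.96; the study is adequately powered (power ≥ 0.80)

Power calculation (one-sample t-test, normal approximation):
z_β = d · √n - z_{α/2}
z_β = 0.29 · √137 - 1.645
z_β = 0.29 · 11.705 - 1.645
z_β = 1.750

Power = Φ(z_β) = Φ(1.750) ≈ 0.960

Effect size d = 0.29 is small by Cohen's convention (0.2/0.5/0.8).

Threshold: power ≥ 0.80 is conventionally adequate.
Power ≈ 0.96 → the study is adequately powered (power ≥ 0.80).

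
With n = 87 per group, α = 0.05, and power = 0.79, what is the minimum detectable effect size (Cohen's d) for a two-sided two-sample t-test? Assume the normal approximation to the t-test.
d ≈ 0.42

Minimum detectable effect (two-sample t-test, normal approximation):
d = (z_{α/2} + z_β) / √(n/2)
d = (1.960 + 0.806) / √(87/2)
d = 2.766 / 6.595
d ≈ 0.42

By Cohen's convention (0.2 small / 0.5 medium / 0.8 large): small effect.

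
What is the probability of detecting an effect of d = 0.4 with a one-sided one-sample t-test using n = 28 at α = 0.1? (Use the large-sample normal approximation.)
Power ≈ 0.80

Power calculation (one-sample t-test, normal approximation):
z_β = d · √n - z_α
z_β = 0.4 · √28 - 1.282
z_β = 0.4 · 5.292 - 1.282
z_β = 0.835

Power = Φ(z_β) = Φ(0.835) ≈ 0.798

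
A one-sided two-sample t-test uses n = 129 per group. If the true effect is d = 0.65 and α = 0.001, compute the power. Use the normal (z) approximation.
Power ≈ 0.98

Power calculation (two-sample t-test, normal approximation):
z_β = d · √(n/2) - z_α
z_β = 0.65 · √(129/2) - 3.090
z_β = 0.65 · 8.031 - 3.090
z_β = 2.130

Power = Φ(z_β) = Φ(2.130) ≈ 0.983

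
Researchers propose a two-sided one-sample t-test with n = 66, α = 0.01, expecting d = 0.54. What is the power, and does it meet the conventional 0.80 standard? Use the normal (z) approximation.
Power ≈ 0.96; the study is adequately powered (power ≥ 0.80)

Power calculation (one-sample t-test, normal approximation):
z_β = d · √n - z_{α/2}
z_β = 0.54 · √66 - 2.576
z_β = 0.54 · 8.124 - 2.576
z_β = 1.811

Power = Φ(z_β) = Φ(1.811) ≈ 0.965

Effect size d = 0.54 is medium by Cohen's convention (0.2/0.5/0.8).

Threshold: power ≥ 0.80 is conventionally adequate.
Power ≈ 0.96 → the study is adequately powered (power ≥ 0.80).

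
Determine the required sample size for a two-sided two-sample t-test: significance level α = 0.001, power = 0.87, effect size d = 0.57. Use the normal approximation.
n = 121 per group

Sample size formula (two-sample t-test, normal approximation):
n = 2 · ((z_{α/2} + z_β) / d)²

z_{α/2} = 3.291 (for α = 0.001, two-sided)
z_β = 1.126 (for power = 0.87)
d = 0.57

n = 2 · ((3.291 + 1.126) / 0.57)²
n = 2 · (7.749)²
n ≈ 120.09
Round up to the next whole number: n = 121 per group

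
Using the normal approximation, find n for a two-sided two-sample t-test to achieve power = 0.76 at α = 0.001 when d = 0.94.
n = 37 per group

Sample size formula (two-sample t-test, normal approximation):
n = 2 · ((z_{α/2} + z_β) / d)²

z_{α/2} = 3.291 (for α = 0.001, two-sided)
z_β = 0.706 (for power = 0.76)
d = 0.94

n = 2 · ((3.291 + 0.706) / 0.94)²
n = 2 · (4.252)²
n ≈ 36.16
Round up to the next whole number: n = 37 per group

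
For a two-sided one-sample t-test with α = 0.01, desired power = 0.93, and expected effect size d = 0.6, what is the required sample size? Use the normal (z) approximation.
n = 46

Sample size formula (one-sample t-test, normal approximation):
n = ((z_{α/2} + z_β) / d)²

z_{α/2} = 2.576 (for α = 0.01, two-sided)
z_β = 1.476 (for power = 0.93)
d = 0.6

n = ((2.576 + 1.476) / 0.6)²
n = (6.753)²
n ≈ 45.60
Round up to the next whole number: n = 46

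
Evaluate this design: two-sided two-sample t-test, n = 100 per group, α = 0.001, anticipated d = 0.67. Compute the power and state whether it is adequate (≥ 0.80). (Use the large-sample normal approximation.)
Power ≈ 0.93; the study is adequately powered (power ≥ 0.80)

Power calculation (two-sample t-test, normal approximation):
z_β = d · √(n/2) - z_{α/2}
z_β = 0.67 · √(100/2) - 3.291
z_β = 0.67 · 7.071 - 3.291
z_β = 1.447

Power = Φ(z_β) = Φ(1.447) ≈ 0.926

Effect size d = 0.67 is medium by Cohen's convention (0.2/0.5/0.8).

Threshold: power ≥ 0.80 is conventionally adequate.
Power ≈ 0.93 → the study is adequately powered (power ≥ 0.80).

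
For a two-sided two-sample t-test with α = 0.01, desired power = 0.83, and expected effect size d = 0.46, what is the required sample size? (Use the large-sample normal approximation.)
n = 118 per group

Sample size formula (two-sample t-test, normal approximation):
n = 2 · ((z_{α/2} + z_β) / d)²

z_{α/2} = 2.576 (for α = 0.01, two-sided)
z_β = 0.954 (for power = 0.83)
d = 0.46

n = 2 · ((2.576 + 0.954) / 0.46)²
n = 2 · (7.674)²
n ≈ 117.78
Round up to the next whole number: n = 118 per group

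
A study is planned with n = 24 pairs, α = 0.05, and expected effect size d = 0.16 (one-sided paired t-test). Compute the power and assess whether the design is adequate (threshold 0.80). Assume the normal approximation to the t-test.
Power ≈ 0.19; the study is underpowered (power < 0.80)

Power calculation (paired t-test, normal approximation):
z_β = d · √n - z_α
z_β = 0.16 · √24 - 1.645
z_β = 0.16 · 4.899 - 1.645
z_β = -0.861

Power = Φ(z_β) = Φ(-0.861) ≈ 0.195

Effect size d = 0.16 is very small by Cohen's convention (0.2/0.5/0.8).

Threshold: power ≥ 0.80 is conventionally adequate.
Power ≈ 0.19 → the study is underpowered (power < 0.80).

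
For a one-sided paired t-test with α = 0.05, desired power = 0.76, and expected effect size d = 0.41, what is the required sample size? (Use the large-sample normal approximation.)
n = 33 pairs

Sample size formula (paired t-test, normal approximation):
n = ((z_α + z_β) / d)²

z_α = 1.645 (for α = 0.05, one-sided)
z_β = 0.706 (for power = 0.76)
d = 0.41

n = ((1.645 + 0.706) / 0.41)²
n = (5.734)²
n ≈ 32.88
Round up to the next whole number: n = 33 pairs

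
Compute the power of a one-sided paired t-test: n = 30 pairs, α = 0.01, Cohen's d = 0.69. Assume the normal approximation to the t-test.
Power ≈ 0.93

Power calculation (paired t-test, normal approximation):
z_β = d · √n - z_α
z_β = 0.69 · √30 - 2.326
z_β = 0.69 · 5.477 - 2.326
z_β = 1.453

Power = Φ(z_β) = Φ(1.453) ≈ 0.927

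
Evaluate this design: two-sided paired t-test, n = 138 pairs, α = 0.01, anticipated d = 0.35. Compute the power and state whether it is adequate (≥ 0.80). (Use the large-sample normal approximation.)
Power ≈ 0.94; the study is adequately powered (power ≥ 0.80)

Power calculation (paired t-test, normal approximation):
z_β = d · √n - z_{α/2}
z_β = 0.35 · √138 - 2.576
z_β = 0.35 · 11.747 - 2.576
z_β = 1.536

Power = Φ(z_β) = Φ(1.536) ≈ 0.938

Effect size d = 0.35 is small by Cohen's convention (0.2/0.5/0.8).

Threshold: power ≥ 0.80 is conventionally adequate.
Power ≈ 0.94 → the study is adequately powered (power ≥ 0.80).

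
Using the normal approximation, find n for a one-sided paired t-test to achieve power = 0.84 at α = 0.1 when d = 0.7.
n = 11 pairs

Sample size formula (paired t-test, normal approximation):
n = ((z_α + z_β) / d)²

z_α = 1.282 (for α = 0.1, one-sided)
z_β = 0.994 (for power = 0.84)
d = 0.7

n = ((1.282 + 0.994) / 0.7)²
n = (3.251)²
n ≈ 10.57
Round up to the next whole number: n = 11 pairs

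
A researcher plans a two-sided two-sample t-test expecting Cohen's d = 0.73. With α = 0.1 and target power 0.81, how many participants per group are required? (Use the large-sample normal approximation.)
n = 24 per group

Sample size formula (two-sample t-test, normal approximation):
n = 2 · ((z_{α/2} + z_β) / d)²

z_{α/2} = 1.645 (for α = 0.1, two-sided)
z_β = 0.878 (for power = 0.81)
d = 0.73

n = 2 · ((1.645 + 0.878) / 0.73)²
n = 2 · (3.456)²
n ≈ 23.89
Round up to the next whole number: n = 24 per group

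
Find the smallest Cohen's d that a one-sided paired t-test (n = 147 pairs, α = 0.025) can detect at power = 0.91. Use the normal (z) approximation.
d ≈ 0.27

Minimum detectable effect (paired t-test, normal approximation):
d = (z_α + z_β) / √n
d = (1.960 + 1.341) / √147
d = 3.301 / 12.124
d ≈ 0.27

By Cohen's convention (0.2 small / 0.5 medium / 0.8 large): small effect.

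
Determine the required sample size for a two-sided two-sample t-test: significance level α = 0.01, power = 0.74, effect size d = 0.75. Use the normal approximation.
n = 37 per group

Sample size formula (two-sample t-test, normal approximation):
n = 2 · ((z_{α/2} + z_β) / d)²

z_{α/2} = 2.576 (for α = 0.01, two-sided)
z_β = 0.643 (for power = 0.74)
d = 0.75

n = 2 · ((2.576 + 0.643) / 0.75)²
n = 2 · (4.292)²
n ≈ 36.84
Round up to the next whole number: n = 37 per group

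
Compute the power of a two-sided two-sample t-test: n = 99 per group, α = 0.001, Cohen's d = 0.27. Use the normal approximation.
Power ≈ 0.08

Power calculation (two-sample t-test, normal approximation):
z_β = d · √(n/2) - z_{α/2}
z_β = 0.27 · √(99/2) - 3.291
z_β = 0.27 · 7.036 - 3.291
z_β = -1.391

Power = Φ(z_β) = Φ(-1.391) ≈ 0.082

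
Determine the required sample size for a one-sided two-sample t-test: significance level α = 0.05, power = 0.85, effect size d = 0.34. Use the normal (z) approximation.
n = 125 per group

Sample size formula (two-sample t-test, normal approximation):
n = 2 · ((z_α + z_β) / d)²

z_α = 1.645 (for α = 0.05, one-sided)
z_β = 1.036 (for power = 0.85)
d = 0.34

n = 2 · ((1.645 + 1.036) / 0.34)²
n = 2 · (7.885)²
n ≈ 124.35
Round up to the next whole number: n = 125 per group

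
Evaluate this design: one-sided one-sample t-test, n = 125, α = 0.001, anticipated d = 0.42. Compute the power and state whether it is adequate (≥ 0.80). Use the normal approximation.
Power ≈ 0.95; the study is adequately powered (power ≥ 0.80)

Power calculation (one-sample t-test, normal approximation):
z_β = d · √n - z_α
z_β = 0.42 · √125 - 3.090
z_β = 0.42 · 11.180 - 3.090
z_β = 1.606

Power = Φ(z_β) = Φ(1.606) ≈ 0.946

Effect size d = 0.42 is small by Cohen's convention (0.2/0.5/0.8).

Threshold: power ≥ 0.80 is conventionally adequate.
Power ≈ 0.95 → the study is adequately powered (power ≥ 0.80).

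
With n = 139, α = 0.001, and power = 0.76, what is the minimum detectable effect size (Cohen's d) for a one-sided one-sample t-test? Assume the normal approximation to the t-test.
d ≈ 0.32

Minimum detectable effect (one-sample t-test, normal approximation):
d = (z_α + z_β) / √n
d = (3.090 + 0.706) / √139
d = 3.797 / 11.790
d ≈ 0.32

By Cohen's convention (0.2 small / 0.5 medium / 0.8 large): small effect.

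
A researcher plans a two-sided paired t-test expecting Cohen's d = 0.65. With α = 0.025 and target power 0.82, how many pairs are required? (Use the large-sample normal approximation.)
n = 24 pairs

Sample size formula (paired t-test, normal approximation):
n = ((z_{α/2} + z_β) / d)²

z_{α/2} = 2.241 (for α = 0.025, two-sided)
z_β = 0.915 (for power = 0.82)
d = 0.65

n = ((2.241 + 0.915) / 0.65)²
n = (4.855)²
n ≈ 23.57
Round up to the next whole number: n = 24 pairs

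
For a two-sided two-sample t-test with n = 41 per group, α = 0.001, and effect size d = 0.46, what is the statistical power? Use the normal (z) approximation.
Power ≈ 0.11

Power calculation (two-sample t-test, normal approximation):
z_β = d · √(n/2) - z_{α/2}
z_β = 0.46 · √(41/2) - 3.291
z_β = 0.46 · 4.528 - 3.291
z_β = -1.208

Power = Φ(z_β) = Φ(-1.208) ≈ 0.114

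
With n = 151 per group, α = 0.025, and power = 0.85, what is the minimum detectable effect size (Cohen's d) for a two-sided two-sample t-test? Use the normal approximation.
d ≈ 0.38

Minimum detectable effect (two-sample t-test, normal approximation):
d = (z_{α/2} + z_β) / √(n/2)
d = (2.241 + 1.036) / √(151/2)
d = 3.278 / 8.689
d ≈ 0.38

By Cohen's convention (0.2 small / 0.5 medium / 0.8 large): small effect.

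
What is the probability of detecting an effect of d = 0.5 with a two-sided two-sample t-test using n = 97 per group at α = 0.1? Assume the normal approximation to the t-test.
Power ≈ 0.97

Power calculation (two-sample t-test, normal approximation):
z_β = d · √(n/2) - z_{α/2}
z_β = 0.5 · √(97/2) - 1.645
z_β = 0.5 · 6.964 - 1.645
z_β = 1.837

Power = Φ(z_β) = Φ(1.837) ≈ 0.967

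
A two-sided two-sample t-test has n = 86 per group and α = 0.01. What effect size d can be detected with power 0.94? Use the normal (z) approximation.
d ≈ 0.63

Minimum detectable effect (two-sample t-test, normal approximation):
d = (z_{α/2} + z_β) / √(n/2)
d = (2.576 + 1.555) / √(86/2)
d = 4.131 / 6.557
d ≈ 0.63

By Cohen's convention (0.2 small / 0.5 medium / 0.8 large): medium effect.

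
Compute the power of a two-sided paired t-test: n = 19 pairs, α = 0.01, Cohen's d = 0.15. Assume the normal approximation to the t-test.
Power ≈ 0.03

Power calculation (paired t-test, normal approximation):
z_β = d · √n - z_{α/2}
z_β = 0.15 · √19 - 2.576
z_β = 0.15 · 4.359 - 2.576
z_β = -1.922

Power = Φ(z_β) = Φ(-1.922) ≈ 0.027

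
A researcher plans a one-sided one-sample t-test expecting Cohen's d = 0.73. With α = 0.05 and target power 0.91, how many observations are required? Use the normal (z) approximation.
n = 17

Sample size formula (one-sample t-test, normal approximation):
n = ((z_α + z_β) / d)²

z_α = 1.645 (for α = 0.05, one-sided)
z_β = 1.341 (for power = 0.91)
d = 0.73

n = ((1.645 + 1.341) / 0.73)²
n = (4.090)²
n ≈ 16.73
Round up to the next whole number: n = 17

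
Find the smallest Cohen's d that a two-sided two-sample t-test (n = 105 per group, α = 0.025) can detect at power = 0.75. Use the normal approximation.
d ≈ 0.40

Minimum detectable effect (two-sample t-test, normal approximation):
d = (z_{α/2} + z_β) / √(n/2)
d = (2.241 + 0.674) / √(105/2)
d = 2.916 / 7.246
d ≈ 0.40

By Cohen's convention (0.2 small / 0.5 medium / 0.8 large): small effect.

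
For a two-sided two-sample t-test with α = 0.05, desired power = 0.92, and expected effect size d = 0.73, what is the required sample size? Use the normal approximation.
n = 43 per group

Sample size formula (two-sample t-test, normal approximation):
n = 2 · ((z_{α/2} + z_β) / d)²

z_{α/2} = 1.960 (for α = 0.05, two-sided)
z_β = 1.405 (for power = 0.92)
d = 0.73

n = 2 · ((1.960 + 1.405) / 0.73)²
n = 2 · (4.610)²
n ≈ 42.50
Round up to the next whole number: n = 43 per group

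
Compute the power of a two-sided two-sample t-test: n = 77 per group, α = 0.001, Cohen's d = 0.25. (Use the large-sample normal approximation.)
Power ≈ 0.04

Power calculation (two-sample t-test, normal approximation):
z_β = d · √(n/2) - z_{α/2}
z_β = 0.25 · √(77/2) - 3.291
z_β = 0.25 · 6.205 - 3.291
z_β = -1.739

Power = Φ(z_β) = Φ(-1.739) ≈ 0.041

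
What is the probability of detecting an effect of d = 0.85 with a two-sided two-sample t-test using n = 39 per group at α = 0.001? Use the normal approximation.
Power ≈ 0.68

Power calculation (two-sample t-test, normal approximation):
z_β = d · √(n/2) - z_{α/2}
z_β = 0.85 · √(39/2) - 3.291
z_β = 0.85 · 4.416 - 3.291
z_β = 0.463

Power = Φ(z_β) = Φ(0.463) ≈ 0.678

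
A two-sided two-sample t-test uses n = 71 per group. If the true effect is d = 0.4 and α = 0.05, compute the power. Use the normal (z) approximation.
Power ≈ 0.66

Power calculation (two-sample t-test, normal approximation):
z_β = d · √(n/2) - z_{α/2}
z_β = 0.4 · √(71/2) - 1.960
z_β = 0.4 · 5.958 - 1.960
z_β = 0.423

Power = Φ(z_β) = Φ(0.423) ≈ 0.664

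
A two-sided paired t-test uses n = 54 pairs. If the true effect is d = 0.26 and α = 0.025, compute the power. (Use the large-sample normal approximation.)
Power ≈ 0.37

Power calculation (paired t-test, normal approximation):
z_β = d · √n - z_{α/2}
z_β = 0.26 · √54 - 2.241
z_β = 0.26 · 7.348 - 2.241
z_β = -0.331

Power = Φ(z_β) = Φ(-0.331) ≈ 0.370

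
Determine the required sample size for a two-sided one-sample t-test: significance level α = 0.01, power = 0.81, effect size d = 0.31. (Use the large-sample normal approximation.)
n = 125

Sample size formula (one-sample t-test, normal approximation):
n = ((z_{α/2} + z_β) / d)²

z_{α/2} = 2.576 (for α = 0.01, two-sided)
z_β = 0.878 (for power = 0.81)
d = 0.31

n = ((2.576 + 0.878) / 0.31)²
n = (11.142)²
n ≈ 124.14
Round up to the next whole number: n = 125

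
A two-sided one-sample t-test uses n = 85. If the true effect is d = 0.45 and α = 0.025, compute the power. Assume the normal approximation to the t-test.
Power ≈ 0.97

Power calculation (one-sample t-test, normal approximation):
z_β = d · √n - z_{α/2}
z_β = 0.45 · √85 - 2.241
z_β = 0.45 · 9.220 - 2.241
z_β = 1.907

Power = Φ(z_β) = Φ(1.907) ≈ 0.972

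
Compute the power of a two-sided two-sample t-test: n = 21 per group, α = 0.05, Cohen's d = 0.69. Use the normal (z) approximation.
Power ≈ 0.61

Power calculation (two-sample t-test, normal approximation):
z_β = d · √(n/2) - z_{α/2}
z_β = 0.69 · √(21/2) - 1.960
z_β = 0.69 · 3.240 - 1.960
z_β = 0.276

Power = Φ(z_β) = Φ(0.276) ≈ 0.609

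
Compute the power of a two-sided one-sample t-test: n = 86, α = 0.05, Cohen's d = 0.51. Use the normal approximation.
Power ≈ 1.00

Power calculation (one-sample t-test, normal approximation):
z_β = d · √n - z_{α/2}
z_β = 0.51 · √86 - 1.960
z_β = 0.51 · 9.274 - 1.960
z_β = 2.770

Power = Φ(z_β) = Φ(2.770) ≈ 0.997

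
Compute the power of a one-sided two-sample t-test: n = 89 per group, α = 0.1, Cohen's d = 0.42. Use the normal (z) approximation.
Power ≈ 0.94

Power calculation (two-sample t-test, normal approximation):
z_β = d · √(n/2) - z_α
z_β = 0.42 · √(89/2) - 1.282
z_β = 0.42 · 6.671 - 1.282
z_β = 1.520

Power = Φ(z_β) = Φ(1.520) ≈ 0.936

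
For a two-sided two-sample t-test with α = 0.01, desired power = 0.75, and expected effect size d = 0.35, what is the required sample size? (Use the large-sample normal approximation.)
n = 173 per group

Sample size formula (two-sample t-test, normal approximation):
n = 2 · ((z_{α/2} + z_β) / d)²

z_{α/2} = 2.576 (for α = 0.01, two-sided)
z_β = 0.674 (for power = 0.75)
d = 0.35

n = 2 · ((2.576 + 0.674) / 0.35)²
n = 2 · (9.286)²
n ≈ 172.46
Round up to the next whole number: n = 173 per group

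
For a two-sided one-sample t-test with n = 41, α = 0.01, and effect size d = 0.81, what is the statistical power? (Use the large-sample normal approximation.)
Power ≈ 1.00

Power calculation (one-sample t-test, normal approximation):
z_β = d · √n - z_{α/2}
z_β = 0.81 · √41 - 2.576
z_β = 0.81 · 6.403 - 2.576
z_β = 2.611

Power = Φ(z_β) = Φ(2.611) ≈ 0.995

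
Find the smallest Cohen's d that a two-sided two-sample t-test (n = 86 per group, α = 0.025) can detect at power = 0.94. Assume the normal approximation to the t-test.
d ≈ 0.58

Minimum detectable effect (two-sample t-test, normal approximation):
d = (z_{α/2} + z_β) / √(n/2)
d = (2.241 + 1.555) / √(86/2)
d = 3.796 / 6.557
d ≈ 0.58

By Cohen's convention (0.2 small / 0.5 medium / 0.8 large): medium effect.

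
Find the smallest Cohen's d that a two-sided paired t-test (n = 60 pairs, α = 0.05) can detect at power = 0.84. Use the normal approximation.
d ≈ 0.38

Minimum detectable effect (paired t-test, normal approximation):
d = (z_{α/2} + z_β) / √n
d = (1.960 + 0.994) / √60
d = 2.954 / 7.746
d ≈ 0.38

By Cohen's convention (0.2 small / 0.5 medium / 0.8 large): small effect.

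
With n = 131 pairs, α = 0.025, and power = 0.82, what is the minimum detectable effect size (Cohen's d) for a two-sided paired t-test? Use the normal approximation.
d ≈ 0.28

Minimum detectable effect (paired t-test, normal approximation):
d = (z_{α/2} + z_β) / √n
d = (2.241 + 0.915) / √131
d = 3.157 / 11.446
d ≈ 0.28

By Cohen's convention (0.2 small / 0.5 medium / 0.8 large): small effect.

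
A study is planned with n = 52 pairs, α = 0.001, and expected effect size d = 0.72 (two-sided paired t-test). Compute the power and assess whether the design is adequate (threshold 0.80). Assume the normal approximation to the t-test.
Power ≈ 0.97; the study is adequately powered (power ≥ 0.80)

Power calculation (paired t-test, normal approximation):
z_β = d · √n - z_{α/2}
z_β = 0.72 · √52 - 3.291
z_β = 0.72 · 7.211 - 3.291
z_β = 1.901

Power = Φ(z_β) = Φ(1.901) ≈ 0.971

Effect size d = 0.72 is medium by Cohen's convention (0.2/0.5/0.8).

Threshold: power ≥ 0.80 is conventionally adequate.
Power ≈ 0.97 → the study is adequately powered (power ≥ 0.80).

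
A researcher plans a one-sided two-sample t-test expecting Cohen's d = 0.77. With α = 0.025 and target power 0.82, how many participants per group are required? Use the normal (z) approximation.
n = 28 per group

Sample size formula (two-sample t-test, normal approximation):
n = 2 · ((z_α + z_β) / d)²

z_α = 1.960 (for α = 0.025, one-sided)
z_β = 0.915 (for power = 0.82)
d = 0.77

n = 2 · ((1.960 + 0.915) / 0.77)²
n = 2 · (3.734)²
n ≈ 27.89
Round up to the next whole number: n = 28 per group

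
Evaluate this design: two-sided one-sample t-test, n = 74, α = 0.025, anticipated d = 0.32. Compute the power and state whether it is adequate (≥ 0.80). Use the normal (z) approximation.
Power ≈ 0.70; the study is underpowered (power < 0.80)

Power calculation (one-sample t-test, normal approximation):
z_β = d · √n - z_{α/2}
z_β = 0.32 · √74 - 2.241
z_β = 0.32 · 8.602 - 2.241
z_β = 0.511

Power = Φ(z_β) = Φ(0.511) ≈ 0.695

Effect size d = 0.32 is small by Cohen's convention (0.2/0.5/0.8).

Threshold: power ≥ 0.80 is conventionally adequate.
Power ≈ 0.70 → the study is underpowered (power < 0.80).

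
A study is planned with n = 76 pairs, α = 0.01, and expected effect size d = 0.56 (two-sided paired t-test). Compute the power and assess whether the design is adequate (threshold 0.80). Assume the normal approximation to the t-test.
Power ≈ 0.99; the study is adequately powered (power ≥ 0.80)

Power calculation (paired t-test, normal approximation):
z_β = d · √n - z_{α/2}
z_β = 0.56 · √76 - 2.576
z_β = 0.56 · 8.718 - 2.576
z_β = 2.306

Power = Φ(z_β) = Φ(2.306) ≈ 0.989

Effect size d = 0.56 is medium by Cohen's convention (0.2/0.5/0.8).

Threshold: power ≥ 0.80 is conventionally adequate.
Power ≈ 0.99 → the study is adequately powered (power ≥ 0.80).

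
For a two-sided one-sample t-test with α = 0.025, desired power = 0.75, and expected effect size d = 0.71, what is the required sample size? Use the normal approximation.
n = 17

Sample size formula (one-sample t-test, normal approximation):
n = ((z_{α/2} + z_β) / d)²

z_{α/2} = 2.241 (for α = 0.025, two-sided)
z_β = 0.674 (for power = 0.75)
d = 0.71

n = ((2.241 + 0.674) / 0.71)²
n = (4.106)²
n ≈ 16.86
Round up to the next whole number: n = 17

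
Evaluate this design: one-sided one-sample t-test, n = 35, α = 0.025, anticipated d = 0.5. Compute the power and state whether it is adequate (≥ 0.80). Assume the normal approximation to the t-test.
Power ≈ 0.84; the study is adequately powered (power ≥ 0.80)

Power calculation (one-sample t-test, normal approximation):
z_β = d · √n - z_α
z_β = 0.5 · √35 - 1.960
z_β = 0.5 · 5.916 - 1.960
z_β = 0.998

Power = Φ(z_β) = Φ(0.998) ≈ 0.841

Effect size d = 0.5 is medium by Cohen's convention (0.2/0.5/0.8).

Threshold: power ≥ 0.80 is conventionally adequate.
Power ≈ 0.84 → the study is adequately powered (power ≥ 0.80).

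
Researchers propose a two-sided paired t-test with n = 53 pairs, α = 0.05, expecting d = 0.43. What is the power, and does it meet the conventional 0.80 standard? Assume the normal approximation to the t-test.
Power ≈ 0.88; the study is adequately powered (power ≥ 0.80)

Power calculation (paired t-test, normal approximation):
z_β = d · √n - z_{α/2}
z_β = 0.43 · √53 - 1.960
z_β = 0.43 · 7.280 - 1.960
z_β = 1.170

Power = Φ(z_β) = Φ(1.170) ≈ 0.879

Effect size d = 0.43 is small by Cohen's convention (0.2/0.5/0.8).

Threshold: power ≥ 0.80 is conventionally adequate.
Power ≈ 0.88 → the study is adequately powered (power ≥ 0.80).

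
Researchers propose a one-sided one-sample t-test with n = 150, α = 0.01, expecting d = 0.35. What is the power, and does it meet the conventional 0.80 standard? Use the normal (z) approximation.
Power ≈ 0.98; the study is adequately powered (power ≥ 0.80)

Power calculation (one-sample t-test, normal approximation):
z_β = d · √n - z_α
z_β = 0.35 · √150 - 2.326
z_β = 0.35 · 12.247 - 2.326
z_β = 1.960

Power = Φ(z_β) = Φ(1.960) ≈ 0.975

Effect size d = 0.35 is small by Cohen's convention (0.2/0.5/0.8).

Threshold: power ≥ 0.80 is conventionally adequate.
Power ≈ 0.98 → the study is adequately powered (power ≥ 0.80).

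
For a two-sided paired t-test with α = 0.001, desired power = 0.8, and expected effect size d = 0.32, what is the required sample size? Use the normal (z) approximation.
n = 167 pairs

Sample size formula (paired t-test, normal approximation):
n = ((z_{α/2} + z_β) / d)²

z_{α/2} = 3.291 (for α = 0.001, two-sided)
z_β = 0.842 (for power = 0.8)
d = 0.32

n = ((3.291 + 0.842) / 0.32)²
n = (12.916)²
n ≈ 166.82
Round up to the next whole number: n = 167 pairs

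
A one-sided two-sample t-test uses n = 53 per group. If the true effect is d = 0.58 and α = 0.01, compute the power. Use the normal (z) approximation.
Power ≈ 0.75

Power calculation (two-sample t-test, normal approximation):
z_β = d · √(n/2) - z_α
z_β = 0.58 · √(53/2) - 2.326
z_β = 0.58 · 5.148 - 2.326
z_β = 0.659

Power = Φ(z_β) = Φ(0.659) ≈ 0.745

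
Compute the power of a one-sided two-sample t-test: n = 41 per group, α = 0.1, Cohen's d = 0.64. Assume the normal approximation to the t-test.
Power ≈ 0.95

Power calculation (two-sample t-test, normal approximation):
z_β = d · √(n/2) - z_α
z_β = 0.64 · √(41/2) - 1.282
z_β = 0.64 · 4.528 - 1.282
z_β = 1.616

Power = Φ(z_β) = Φ(1.616) ≈ 0.947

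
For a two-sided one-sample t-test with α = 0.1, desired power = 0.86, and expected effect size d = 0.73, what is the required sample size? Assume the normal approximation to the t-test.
n = 14

Sample size formula (one-sample t-test, normal approximation):
n = ((z_{α/2} + z_β) / d)²

z_{α/2} = 1.645 (for α = 0.1, two-sided)
z_β = 1.080 (for power = 0.86)
d = 0.73

n = ((1.645 + 1.080) / 0.73)²
n = (3.733)²
n ≈ 13.94
Round up to the next whole number: n = 14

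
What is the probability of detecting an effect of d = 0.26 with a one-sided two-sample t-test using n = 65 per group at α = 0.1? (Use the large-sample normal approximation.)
Power ≈ 0.58

Power calculation (two-sample t-test, normal approximation):
z_β = d · √(n/2) - z_α
z_β = 0.26 · √(65/2) - 1.282
z_β = 0.26 · 5.701 - 1.282
z_β = 0.201

Power = Φ(z_β) = Φ(0.201) ≈ 0.580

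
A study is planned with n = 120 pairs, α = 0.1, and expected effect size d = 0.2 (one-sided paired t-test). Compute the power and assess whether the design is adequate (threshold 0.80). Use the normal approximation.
Power ≈ 0.82; the study is adequately powered (power ≥ 0.80)

Power calculation (paired t-test, normal approximation):
z_β = d · √n - z_α
z_β = 0.2 · √120 - 1.282
z_β = 0.2 · 10.954 - 1.282
z_β = 0.909

Power = Φ(z_β) = Φ(0.909) ≈ 0.818

Effect size d = 0.2 is small by Cohen's convention (0.2/0.5/0.8).

Threshold: power ≥ 0.80 is conventionally adequate.
Power ≈ 0.82 → the study is adequately powered (power ≥ 0.80).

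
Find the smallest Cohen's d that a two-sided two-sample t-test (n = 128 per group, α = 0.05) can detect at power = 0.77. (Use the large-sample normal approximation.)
d ≈ 0.34

Minimum detectable effect (two-sample t-test, normal approximation):
d = (z_{α/2} + z_β) / √(n/2)
d = (1.960 + 0.739) / √(128/2)
d = 2.699 / 8.000
d ≈ 0.34

By Cohen's convention (0.2 small / 0.5 medium / 0.8 large): small effect.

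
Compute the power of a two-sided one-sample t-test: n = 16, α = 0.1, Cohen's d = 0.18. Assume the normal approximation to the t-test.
Power ≈ 0.18

Power calculation (one-sample t-test, normal approximation):
z_β = d · √n - z_{α/2}
z_β = 0.18 · √16 - 1.645
z_β = 0.18 · 4.000 - 1.645
z_β = -0.925

Power = Φ(z_β) = Φ(-0.925) ≈ 0.178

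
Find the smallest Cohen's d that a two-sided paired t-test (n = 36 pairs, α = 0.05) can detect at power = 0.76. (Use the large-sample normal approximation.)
d ≈ 0.44

Minimum detectable effect (paired t-test, normal approximation):
d = (z_{α/2} + z_β) / √n
d = (1.960 + 0.706) / √36
d = 2.666 / 6.000
d ≈ 0.44

By Cohen's convention (0.2 small / 0.5 medium / 0.8 large): small effect.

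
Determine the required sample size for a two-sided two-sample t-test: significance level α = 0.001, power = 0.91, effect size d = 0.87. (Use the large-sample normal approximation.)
n = 57 per group

Sample size formula (two-sample t-test, normal approximation):
n = 2 · ((z_{α/2} + z_β) / d)²

z_{α/2} = 3.291 (for α = 0.001, two-sided)
z_β = 1.341 (for power = 0.91)
d = 0.87

n = 2 · ((3.291 + 1.341) / 0.87)²
n = 2 · (5.324)²
n ≈ 56.69
Round up to the next whole number: n = 57 per group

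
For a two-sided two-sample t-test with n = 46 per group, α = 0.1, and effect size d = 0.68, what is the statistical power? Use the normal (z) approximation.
Power ≈ 0.95

Power calculation (two-sample t-test, normal approximation):
z_β = d · √(n/2) - z_{α/2}
z_β = 0.68 · √(46/2) - 1.645
z_β = 0.68 · 4.796 - 1.645
z_β = 1.616

Power = Φ(z_β) = Φ(1.616) ≈ 0.947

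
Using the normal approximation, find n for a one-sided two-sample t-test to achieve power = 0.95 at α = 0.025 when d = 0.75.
n = 47 per group

Sample size formula (two-sample t-test, normal approximation):
n = 2 · ((z_α + z_β) / d)²

z_α = 1.960 (for α = 0.025, one-sided)
z_β = 1.645 (for power = 0.95)
d = 0.75

n = 2 · ((1.960 + 1.645) / 0.75)²
n = 2 · (4.807)²
n ≈ 46.21
Round up to the next whole number: n = 47 per group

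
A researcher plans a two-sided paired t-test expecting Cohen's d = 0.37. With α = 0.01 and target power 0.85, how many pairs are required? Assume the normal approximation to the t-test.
n = 96 pairs

Sample size formula (paired t-test, normal approximation):
n = ((z_{α/2} + z_β) / d)²

z_{α/2} = 2.576 (for α = 0.01, two-sided)
z_β = 1.036 (for power = 0.85)
d = 0.37

n = ((2.576 + 1.036) / 0.37)²
n = (9.762)²
n ≈ 95.30
Round up to the next whole number: n = 96 pairs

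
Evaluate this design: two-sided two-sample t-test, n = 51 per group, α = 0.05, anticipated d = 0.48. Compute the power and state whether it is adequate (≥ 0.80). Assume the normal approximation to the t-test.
Power ≈ 0.68; the study is underpowered (power < 0.80)

Power calculation (two-sample t-test, normal approximation):
z_β = d · √(n/2) - z_{α/2}
z_β = 0.48 · √(51/2) - 1.960
z_β = 0.48 · 5.050 - 1.960
z_β = 0.464

Power = Φ(z_β) = Φ(0.464) ≈ 0.679

Effect size d = 0.48 is small by Cohen's convention (0.2/0.5/0.8).

Threshold: power ≥ 0.80 is conventionally adequate.
Power ≈ 0.68 → the study is underpowered (power < 0.80).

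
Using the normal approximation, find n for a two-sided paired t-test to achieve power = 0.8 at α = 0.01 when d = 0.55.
n = 39 pairs

Sample size formula (paired t-test, normal approximation):
n = ((z_{α/2} + z_β) / d)²

z_{α/2} = 2.576 (for α = 0.01, two-sided)
z_β = 0.842 (for power = 0.8)
d = 0.55

n = ((2.576 + 0.842) / 0.55)²
n = (6.215)²
n ≈ 38.63
Round up to the next whole number: n = 39 pairs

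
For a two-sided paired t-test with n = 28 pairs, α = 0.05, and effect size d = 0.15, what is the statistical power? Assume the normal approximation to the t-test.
Power ≈ 0.12

Power calculation (paired t-test, normal approximation):
z_β = d · √n - z_{α/2}
z_β = 0.15 · √28 - 1.960
z_β = 0.15 · 5.292 - 1.960
z_β = -1.166

Power = Φ(z_β) = Φ(-1.166) ≈ 0.122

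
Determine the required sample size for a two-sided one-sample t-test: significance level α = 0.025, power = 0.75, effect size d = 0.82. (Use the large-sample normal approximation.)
n = 13

Sample size formula (one-sample t-test, normal approximation):
n = ((z_{α/2} + z_β) / d)²

z_{α/2} = 2.241 (for α = 0.025, two-sided)
z_β = 0.674 (for power = 0.75)
d = 0.82

n = ((2.241 + 0.674) / 0.82)²
n = (3.555)²
n ≈ 12.64
Round up to the next whole number: n = 13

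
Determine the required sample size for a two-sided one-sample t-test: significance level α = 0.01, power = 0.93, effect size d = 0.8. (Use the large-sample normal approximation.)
n = 26

Sample size formula (one-sample t-test, normal approximation):
n = ((z_{α/2} + z_β) / d)²

z_{α/2} = 2.576 (for α = 0.01, two-sided)
z_β = 1.476 (for power = 0.93)
d = 0.8

n = ((2.576 + 1.476) / 0.8)²
n = (5.065)²
n ≈ 25.65
Round up to the next whole number: n = 26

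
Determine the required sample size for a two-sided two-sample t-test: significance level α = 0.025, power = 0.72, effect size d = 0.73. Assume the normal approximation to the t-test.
n = 30 per group

Sample size formula (two-sample t-test, normal approximation):
n = 2 · ((z_{α/2} + z_β) / d)²

z_{α/2} = 2.241 (for α = 0.025, two-sided)
z_β = 0.583 (for power = 0.72)
d = 0.73

n = 2 · ((2.241 + 0.583) / 0.73)²
n = 2 · (3.868)²
n ≈ 29.92
Round up to the next whole number: n = 30 per group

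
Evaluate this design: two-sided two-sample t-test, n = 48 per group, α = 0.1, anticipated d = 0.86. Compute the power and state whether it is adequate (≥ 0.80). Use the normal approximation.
Power ≈ 0.99; the study is adequately powered (power ≥ 0.80)

Power calculation (two-sample t-test, normal approximation):
z_β = d · √(n/2) - z_{α/2}
z_β = 0.86 · √(48/2) - 1.645
z_β = 0.86 · 4.899 - 1.645
z_β = 2.568

Power = Φ(z_β) = Φ(2.568) ≈ 0.995

Effect size d = 0.86 is large by Cohen's convention (0.2/0.5/0.8).

Threshold: power ≥ 0.80 is conventionally adequate.
Power ≈ 0.99 → the study is adequately powered (power ≥ 0.80).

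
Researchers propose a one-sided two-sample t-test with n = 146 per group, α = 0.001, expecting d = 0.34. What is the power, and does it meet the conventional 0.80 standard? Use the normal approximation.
Power ≈ 0.43; the study is underpowered (power < 0.80)

Power calculation (two-sample t-test, normal approximation):
z_β = d · √(n/2) - z_α
z_β = 0.34 · √(146/2) - 3.090
z_β = 0.34 · 8.544 - 3.090
z_β = -0.185

Power = Φ(z_β) = Φ(-0.185) ≈ 0.427

Effect size d = 0.34 is small by Cohen's convention (0.2/0.5/0.8).

Threshold: power ≥ 0.80 is conventionally adequate.
Power ≈ 0.43 → the study is underpowered (power < 0.80).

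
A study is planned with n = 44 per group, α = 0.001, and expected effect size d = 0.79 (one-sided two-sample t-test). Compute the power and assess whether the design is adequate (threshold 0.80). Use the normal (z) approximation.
Power ≈ 0.73; the study is underpowered (power < 0.80)

Power calculation (two-sample t-test, normal approximation):
z_β = d · √(n/2) - z_α
z_β = 0.79 · √(44/2) - 3.090
z_β = 0.79 · 4.690 - 3.090
z_β = 0.615

Power = Φ(z_β) = Φ(0.615) ≈ 0.731

Effect size d = 0.79 is medium by Cohen's convention (0.2/0.5/0.8).

Threshold: power ≥ 0.80 is conventionally adequate.
Power ≈ 0.73 → the study is underpowered (power < 0.80).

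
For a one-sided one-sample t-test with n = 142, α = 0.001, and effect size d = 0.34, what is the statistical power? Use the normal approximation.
Power ≈ 0.83

Power calculation (one-sample t-test, normal approximation):
z_β = d · √n - z_α
z_β = 0.34 · √142 - 3.090
z_β = 0.34 · 11.916 - 3.090
z_β = 0.961

Power = Φ(z_β) = Φ(0.961) ≈ 0.832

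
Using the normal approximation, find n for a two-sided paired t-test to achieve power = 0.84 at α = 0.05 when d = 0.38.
n = 61 pairs

Sample size formula (paired t-test, normal approximation):
n = ((z_{α/2} + z_β) / d)²

z_{α/2} = 1.960 (for α = 0.05, two-sided)
z_β = 0.994 (for power = 0.84)
d = 0.38

n = ((1.960 + 0.994) / 0.38)²
n = (7.774)²
n ≈ 60.44
Round up to the next whole number: n = 61 pairs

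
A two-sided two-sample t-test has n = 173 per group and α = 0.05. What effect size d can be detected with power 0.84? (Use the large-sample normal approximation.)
d ≈ 0.32

Minimum detectable effect (two-sample t-test, normal approximation):
d = (z_{α/2} + z_β) / √(n/2)
d = (1.960 + 0.994) / √(173/2)
d = 2.954 / 9.301
d ≈ 0.32

By Cohen's convention (0.2 small / 0.5 medium / 0.8 large): small effect.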